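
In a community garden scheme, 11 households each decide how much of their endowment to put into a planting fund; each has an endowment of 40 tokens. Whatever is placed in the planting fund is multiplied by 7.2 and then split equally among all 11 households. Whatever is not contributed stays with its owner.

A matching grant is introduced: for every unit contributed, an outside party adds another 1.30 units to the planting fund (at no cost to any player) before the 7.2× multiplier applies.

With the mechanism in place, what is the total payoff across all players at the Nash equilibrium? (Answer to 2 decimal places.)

The effective private return per unit is now 7.2 × 2.30 / 11 = 1.5055 > 1, so every player's dominant strategy flips to full contribution.
At the Nash equilibrium everyone contributes 40. Group total payoff = 7.2 × 2.30 × 440 = 7286.40.

7286.40 tokens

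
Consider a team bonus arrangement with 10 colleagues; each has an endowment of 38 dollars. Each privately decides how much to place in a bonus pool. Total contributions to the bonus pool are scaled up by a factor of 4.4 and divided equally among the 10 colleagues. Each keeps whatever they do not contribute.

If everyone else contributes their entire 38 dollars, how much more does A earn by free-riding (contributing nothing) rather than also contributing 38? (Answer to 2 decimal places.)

Switching from a contribution of 38 to 0 lets A keep an extra 38 dollars, but lowers the bonus pool by 38, which costs A their own share of that drop: 4.4/10 × 38 = 16.72.
Net gain = 38 − 16.72 = 21.28. The private return per contributed unit (0.4400) is below 1, so free-riding is indeed the best response regardless of what the others do.

21.28 dollars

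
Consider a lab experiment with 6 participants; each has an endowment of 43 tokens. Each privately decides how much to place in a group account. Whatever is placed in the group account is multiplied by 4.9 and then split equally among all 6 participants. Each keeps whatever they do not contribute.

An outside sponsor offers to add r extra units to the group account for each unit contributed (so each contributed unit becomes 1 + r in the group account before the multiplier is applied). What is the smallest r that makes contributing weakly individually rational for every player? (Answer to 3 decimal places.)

With matching at rate r, one contributed unit becomes (1 + r) in the group account and returns 4.9 × (1 + r) / 6 to the contributor.
Setting this equal to 1: 1 + r = 6/4.9 = 1.2245.
So the minimum matching rate is r = 1.2245 − 1 = 0.224.

0.224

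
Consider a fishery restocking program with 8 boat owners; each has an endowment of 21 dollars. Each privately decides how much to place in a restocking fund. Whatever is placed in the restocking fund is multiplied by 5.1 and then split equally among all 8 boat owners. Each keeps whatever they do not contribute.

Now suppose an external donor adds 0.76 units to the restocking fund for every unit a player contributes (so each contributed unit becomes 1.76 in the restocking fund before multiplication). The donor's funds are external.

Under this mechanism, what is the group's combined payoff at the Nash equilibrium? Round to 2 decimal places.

The effective private return per unit is now 5.1 × 1.76 / 8 = 1.1220 > 1, so every player's dominant strategy flips to full contribution.
So the Nash equilibrium is full contribution by all 8; the group earns 5.1 × 1.76 × 168 = 1507.97.

1507.97 dollars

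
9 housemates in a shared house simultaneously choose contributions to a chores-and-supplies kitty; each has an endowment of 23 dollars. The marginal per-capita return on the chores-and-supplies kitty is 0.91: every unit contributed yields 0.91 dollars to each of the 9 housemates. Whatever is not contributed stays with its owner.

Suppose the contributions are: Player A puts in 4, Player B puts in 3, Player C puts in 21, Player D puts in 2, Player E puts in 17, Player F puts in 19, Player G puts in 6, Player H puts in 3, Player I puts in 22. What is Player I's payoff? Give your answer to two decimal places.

89.27 dollars

Total contributed: 4 + 3 + 21 + 2 + 17 + 19 + 6 + 3 + 22 = 97.
Each receives 0.91 × 97 = 88.27 from the chores-and-supplies kitty.
Player I keeps 23 − 22 = 1, so Player I's payoff is 1 + 88.27 = 89.27.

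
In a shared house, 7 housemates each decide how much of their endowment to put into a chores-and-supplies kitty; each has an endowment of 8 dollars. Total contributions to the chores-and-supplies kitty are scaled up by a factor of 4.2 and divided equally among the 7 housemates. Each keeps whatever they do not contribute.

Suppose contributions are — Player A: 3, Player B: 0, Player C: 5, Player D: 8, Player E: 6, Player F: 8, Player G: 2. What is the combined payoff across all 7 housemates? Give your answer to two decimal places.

Total contributed: 3 + 0 + 5 + 8 + 6 + 8 + 2 = 32; total kept: 7 × 8 − 32 = 24.
The chores-and-supplies kitty pays out 4.2 × 32 = 134.40 in aggregate.
Group total = 24 + 134.40 = 158.40.

158.40 dollars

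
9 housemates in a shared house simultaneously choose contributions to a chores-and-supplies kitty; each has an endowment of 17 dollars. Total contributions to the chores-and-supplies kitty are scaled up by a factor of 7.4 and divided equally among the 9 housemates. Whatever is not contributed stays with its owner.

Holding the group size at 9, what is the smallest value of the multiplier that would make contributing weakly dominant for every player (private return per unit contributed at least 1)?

A contributed unit returns (multiplier)/9 to its contributor.
This reaches 1 exactly when the multiplier is 9.

9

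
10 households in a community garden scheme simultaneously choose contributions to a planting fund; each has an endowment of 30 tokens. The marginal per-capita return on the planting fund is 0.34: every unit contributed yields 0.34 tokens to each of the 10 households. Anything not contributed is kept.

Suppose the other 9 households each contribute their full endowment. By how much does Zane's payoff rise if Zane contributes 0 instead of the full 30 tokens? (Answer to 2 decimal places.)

Switching from a contribution of 30 to 0 lets Zane keep an extra 30 tokens, but lowers the planting fund by 30, which costs Zane their own share of that drop: 0.34 × 30 = 10.20.
Net gain = 30 − 10.20 = 19.80. The private return per contributed unit (0.34) is below 1, so free-riding is indeed the best response regardless of what the others do.

19.80 tokens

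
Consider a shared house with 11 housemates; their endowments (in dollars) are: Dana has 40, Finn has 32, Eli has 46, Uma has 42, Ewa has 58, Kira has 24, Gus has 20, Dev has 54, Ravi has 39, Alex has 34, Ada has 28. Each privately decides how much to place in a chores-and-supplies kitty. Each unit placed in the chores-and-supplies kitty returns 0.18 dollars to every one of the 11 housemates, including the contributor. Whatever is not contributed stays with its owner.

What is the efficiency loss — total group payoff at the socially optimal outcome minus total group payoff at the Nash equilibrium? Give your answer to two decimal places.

The private return per contributed unit is 0.18 < 1 for everyone, so the Nash equilibrium is zero contribution and the group total is Σ E_j = 40 + 32 + 46 + 42 + 58 + 24 + 20 + 54 + 39 + 34 + 28 = 417.
Each contributed unit returns 1.980 to the group, so the social optimum is full contribution by everyone: group total = 1.980 × 417 = 825.66.
Efficiency loss = (1.980 − 1) × 417 = 408.66.

408.66 dollars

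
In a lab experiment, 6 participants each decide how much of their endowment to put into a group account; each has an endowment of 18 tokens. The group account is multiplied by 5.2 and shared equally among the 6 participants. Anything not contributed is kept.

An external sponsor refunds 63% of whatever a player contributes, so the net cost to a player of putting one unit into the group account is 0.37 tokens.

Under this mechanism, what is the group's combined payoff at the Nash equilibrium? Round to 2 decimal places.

Under the mechanism each unit contributed yields (5.2/6) / 0.37 = 2.3423 back to its contributor per unit of net cost, which exceeds 1, making full contribution the dominant choice for everyone.
At the Nash equilibrium everyone contributes 18. Group total payoff = 6 × (18 × 0.63 + 5.2 × 18) = 629.64.

629.64 tokens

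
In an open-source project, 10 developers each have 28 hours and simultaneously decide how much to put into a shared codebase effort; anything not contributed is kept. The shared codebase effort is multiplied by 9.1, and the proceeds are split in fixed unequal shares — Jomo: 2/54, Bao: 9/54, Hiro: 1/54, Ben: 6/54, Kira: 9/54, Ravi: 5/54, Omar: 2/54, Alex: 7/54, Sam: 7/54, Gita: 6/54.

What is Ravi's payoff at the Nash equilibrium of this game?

Player j's private return per contributed unit is 9.1 × (j's share). Contributing is weakly dominant for j when that share is at least 1/9.1 = 0.1099, and contributing 0 is dominant otherwise.
Bao, Ben, Kira, Alex, Sam and Gita clear that bar, contributing 28 each; the remaining 4 contribute 0. Total contributed: 168.
Ravi keeps 28 and receives 9.1 × 168 × 5/54 = 141.56 from the shared codebase effort, for a payoff of 169.56.

169.56 hours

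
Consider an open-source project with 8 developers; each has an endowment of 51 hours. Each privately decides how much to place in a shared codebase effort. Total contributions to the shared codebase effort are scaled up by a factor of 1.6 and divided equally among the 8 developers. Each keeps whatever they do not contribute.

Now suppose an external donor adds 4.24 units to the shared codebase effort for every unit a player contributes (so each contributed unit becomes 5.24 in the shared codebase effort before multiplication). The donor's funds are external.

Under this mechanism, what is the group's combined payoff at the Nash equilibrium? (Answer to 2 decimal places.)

3420.67 hours

The effective private return per unit is now 1.6 × 5.24 / 8 = 1.0480 > 1, so every player's dominant strategy flips to full contribution.
At the Nash equilibrium everyone contributes 51. Group total payoff = 1.6 × 5.24 × 408 = 3420.67.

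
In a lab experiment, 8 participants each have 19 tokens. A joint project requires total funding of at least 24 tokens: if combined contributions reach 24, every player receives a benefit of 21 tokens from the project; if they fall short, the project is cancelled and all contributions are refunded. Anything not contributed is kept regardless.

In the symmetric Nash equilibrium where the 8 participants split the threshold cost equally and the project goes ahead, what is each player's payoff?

37 tokens

Equal share of the threshold: 24/8 = 3.
At this profile no one gains by cutting their contribution: any cut drops the total below 24, the project is cancelled, contributions are refunded, and the deviator ends with 19, which is less than 19 − 3 + 21 = 37. Contributing more than 3 just wastes the excess. So contributing exactly 3 is a best response.
Each player's payoff: 19 − 3 + 21 = 37.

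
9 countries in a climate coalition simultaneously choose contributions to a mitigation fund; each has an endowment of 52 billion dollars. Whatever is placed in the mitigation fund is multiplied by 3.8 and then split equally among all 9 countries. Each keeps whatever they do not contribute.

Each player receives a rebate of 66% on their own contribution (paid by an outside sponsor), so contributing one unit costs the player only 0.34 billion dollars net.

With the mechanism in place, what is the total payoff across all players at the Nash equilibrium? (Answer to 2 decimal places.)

2087.28 billion dollars

The effective private return per unit is now (3.8/9) / 0.34 = 1.2418 > 1, so every player's dominant strategy flips to full contribution.
So the Nash equilibrium is full contribution by all 9; the group earns 9 × (52 × 0.66 + 3.8 × 52) = 2087.28.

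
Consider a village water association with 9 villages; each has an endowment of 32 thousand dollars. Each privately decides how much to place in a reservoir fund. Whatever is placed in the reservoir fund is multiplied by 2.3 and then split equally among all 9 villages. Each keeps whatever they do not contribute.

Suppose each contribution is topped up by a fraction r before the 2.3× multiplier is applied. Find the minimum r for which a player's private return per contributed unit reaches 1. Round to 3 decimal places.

2.913

With matching at rate r, one contributed unit becomes (1 + r) in the reservoir fund and returns 2.3 × (1 + r) / 9 to the contributor.
Setting this equal to 1: 1 + r = 9/2.3 = 3.9130.
So the minimum matching rate is r = 3.9130 − 1 = 2.913.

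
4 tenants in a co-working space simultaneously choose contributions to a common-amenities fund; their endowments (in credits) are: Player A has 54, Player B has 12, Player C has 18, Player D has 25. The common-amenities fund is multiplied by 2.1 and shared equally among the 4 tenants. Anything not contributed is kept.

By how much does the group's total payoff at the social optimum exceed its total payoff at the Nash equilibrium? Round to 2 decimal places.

The private return per contributed unit is 2.1/4 = 0.5250 < 1 for every player regardless of endowment, so the Nash equilibrium is zero contribution and the group total is Σ E_j = 54 + 12 + 18 + 25 = 109.
Each contributed unit returns 2.100 to the group, so the social optimum is full contribution by everyone: group total = 2.100 × 109 = 228.90.
Efficiency loss = (2.100 − 1) × 109 = 119.90.

119.90 credits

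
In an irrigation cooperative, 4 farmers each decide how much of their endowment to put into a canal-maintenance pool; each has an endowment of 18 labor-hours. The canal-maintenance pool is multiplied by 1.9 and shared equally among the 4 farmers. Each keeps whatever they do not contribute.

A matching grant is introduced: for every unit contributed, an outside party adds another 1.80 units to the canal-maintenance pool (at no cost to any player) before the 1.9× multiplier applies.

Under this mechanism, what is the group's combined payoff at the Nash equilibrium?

Under the mechanism each unit contributed yields 1.9 × 2.80 / 4 = 1.3300 back to its contributor per unit of net cost, which exceeds 1, making full contribution the dominant choice for everyone.
At the Nash equilibrium everyone contributes 18. Group total payoff = 1.9 × 2.80 × 72 = 383.04.

383.04 labor-hours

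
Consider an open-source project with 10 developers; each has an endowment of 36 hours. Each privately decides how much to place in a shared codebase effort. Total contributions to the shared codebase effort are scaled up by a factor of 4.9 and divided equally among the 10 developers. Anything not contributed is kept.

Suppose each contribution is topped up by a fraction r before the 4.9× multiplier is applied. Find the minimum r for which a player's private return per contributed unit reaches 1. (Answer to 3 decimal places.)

1.041

With matching at rate r, one contributed unit becomes (1 + r) in the shared codebase effort and returns 4.9 × (1 + r) / 10 to the contributor.
Setting this equal to 1: 1 + r = 10/4.9 = 2.0408.
So the minimum matching rate is r = 2.0408 − 1 = 1.041.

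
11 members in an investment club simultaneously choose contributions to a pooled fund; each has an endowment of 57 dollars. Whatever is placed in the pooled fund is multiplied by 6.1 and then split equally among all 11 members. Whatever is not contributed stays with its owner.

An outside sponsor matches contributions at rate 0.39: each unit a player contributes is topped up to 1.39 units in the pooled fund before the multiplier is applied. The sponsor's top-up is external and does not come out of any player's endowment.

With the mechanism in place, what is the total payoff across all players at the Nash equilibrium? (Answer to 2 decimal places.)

The effective private return is 6.1 × 1.39 / 11 = 0.7708, which is still under 1, so the mechanism doesn't change anyone's dominant strategy: zero contribution.
Everyone keeps their endowment and the group total is 11 × 57 = 627.

627.00 dollars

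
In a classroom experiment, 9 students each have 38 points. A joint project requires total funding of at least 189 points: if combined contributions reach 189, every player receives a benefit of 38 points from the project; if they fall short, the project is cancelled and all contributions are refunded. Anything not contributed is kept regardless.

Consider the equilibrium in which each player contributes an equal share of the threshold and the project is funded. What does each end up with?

55 points

Equal share of the threshold: 189/9 = 21.
At this profile no one gains by cutting their contribution: any cut drops the total below 189, the project is cancelled, contributions are refunded, and the deviator ends with 38, which is less than 38 − 21 + 38 = 55. Contributing more than 21 just wastes the excess. So contributing exactly 21 is a best response.
Each player's payoff: 38 − 21 + 38 = 55.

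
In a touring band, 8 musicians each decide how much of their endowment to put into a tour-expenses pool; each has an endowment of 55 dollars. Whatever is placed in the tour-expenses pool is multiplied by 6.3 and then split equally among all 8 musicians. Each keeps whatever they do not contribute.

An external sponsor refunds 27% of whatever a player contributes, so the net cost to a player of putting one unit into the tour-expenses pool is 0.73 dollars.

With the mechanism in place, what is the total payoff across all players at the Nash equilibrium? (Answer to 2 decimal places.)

Under the mechanism each unit contributed yields (6.3/8) / 0.73 = 1.0788 back to its contributor per unit of net cost, which exceeds 1, making full contribution the dominant choice for everyone.
So the Nash equilibrium is full contribution by all 8; the group earns 8 × (55 × 0.27 + 6.3 × 55) = 2890.80.

2890.80 dollars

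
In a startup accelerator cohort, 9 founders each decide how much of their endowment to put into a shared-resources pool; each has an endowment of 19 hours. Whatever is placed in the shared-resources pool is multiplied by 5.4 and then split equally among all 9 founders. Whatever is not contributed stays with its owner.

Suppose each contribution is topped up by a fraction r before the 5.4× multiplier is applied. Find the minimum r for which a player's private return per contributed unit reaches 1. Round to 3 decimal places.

0.667

With matching at rate r, one contributed unit becomes (1 + r) in the shared-resources pool and returns 5.4 × (1 + r) / 9 to the contributor.
Setting this equal to 1: 1 + r = 9/5.4 = 1.6667.
So the minimum matching rate is r = 1.6667 − 1 = 0.667.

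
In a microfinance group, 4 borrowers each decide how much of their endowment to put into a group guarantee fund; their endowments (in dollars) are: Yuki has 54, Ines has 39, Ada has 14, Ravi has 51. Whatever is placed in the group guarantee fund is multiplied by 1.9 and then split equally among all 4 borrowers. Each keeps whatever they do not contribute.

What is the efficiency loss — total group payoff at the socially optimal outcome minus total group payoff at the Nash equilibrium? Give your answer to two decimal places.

The private return per contributed unit is 1.9/4 = 0.4750 < 1 for every player regardless of endowment, so the Nash equilibrium is zero contribution and the group total is Σ E_j = 54 + 39 + 14 + 51 = 158.
Each contributed unit returns 1.900 to the group, so the social optimum is full contribution by everyone: group total = 1.900 × 158 = 300.20.
Efficiency loss = (1.900 − 1) × 158 = 142.20.

142.20 dollars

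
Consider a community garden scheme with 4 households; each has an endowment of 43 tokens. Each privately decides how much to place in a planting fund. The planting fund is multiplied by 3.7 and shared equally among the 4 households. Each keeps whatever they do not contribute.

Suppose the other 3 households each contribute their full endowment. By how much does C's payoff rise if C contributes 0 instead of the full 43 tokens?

Switching from a contribution of 43 to 0 lets C keep an extra 43 tokens, but lowers the planting fund by 43, which costs C their own share of that drop: 3.7/4 × 43 = 39.77.
Net gain = 43 − 39.77 = 3.23. The private return per contributed unit (0.9250) is below 1, so free-riding is indeed the best response regardless of what the others do.

3.23 tokens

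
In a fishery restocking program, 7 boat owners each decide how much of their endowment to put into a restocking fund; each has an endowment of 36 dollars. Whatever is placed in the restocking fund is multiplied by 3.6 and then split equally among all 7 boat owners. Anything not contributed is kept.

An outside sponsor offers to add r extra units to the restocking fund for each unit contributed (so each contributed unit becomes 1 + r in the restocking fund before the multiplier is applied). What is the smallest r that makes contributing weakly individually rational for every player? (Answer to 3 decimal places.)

With matching at rate r, one contributed unit becomes (1 + r) in the restocking fund and returns 3.6 × (1 + r) / 7 to the contributor.
Setting this equal to 1: 1 + r = 7/3.6 = 1.9444.
So the minimum matching rate is r = 1.9444 − 1 = 0.944.

0.944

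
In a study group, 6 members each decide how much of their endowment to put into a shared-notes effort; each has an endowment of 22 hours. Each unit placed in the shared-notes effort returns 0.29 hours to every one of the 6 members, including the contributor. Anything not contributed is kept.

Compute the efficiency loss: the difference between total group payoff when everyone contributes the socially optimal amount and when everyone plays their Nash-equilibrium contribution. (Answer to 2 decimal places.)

97.68 hours

The private return per contributed unit is 0.29 < 1, so contributing 0 is dominant for every player. At the Nash equilibrium everyone keeps their 22, and the group total is 6 × 22 = 132.
Each contributed unit returns 1.740 to the group as a whole (0.29 to each of 6 players), which exceeds 1, so the social optimum is full contribution: group total = 1.740 × 132 = 229.68.
Efficiency loss = 229.68 − 132 = 97.68.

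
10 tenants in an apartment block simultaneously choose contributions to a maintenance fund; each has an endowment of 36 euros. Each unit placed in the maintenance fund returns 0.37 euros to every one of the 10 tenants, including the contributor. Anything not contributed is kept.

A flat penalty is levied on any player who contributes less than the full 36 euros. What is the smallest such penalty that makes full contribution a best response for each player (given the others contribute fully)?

Given the others contribute fully, the best deviation is to contribute 0 (any partial contribution still incurs the fine and gives up units whose private return 0.37 is below 1).
Deviating from 36 to 0 saves 36 euros but forfeits the deviator's share of the drop in the maintenance fund: 0.37 × 36 = 13.32.
So the deviation gain is 36 − 13.32 = 22.68, and the fine must be at least 22.68 euros to wipe it out.

22.68 euros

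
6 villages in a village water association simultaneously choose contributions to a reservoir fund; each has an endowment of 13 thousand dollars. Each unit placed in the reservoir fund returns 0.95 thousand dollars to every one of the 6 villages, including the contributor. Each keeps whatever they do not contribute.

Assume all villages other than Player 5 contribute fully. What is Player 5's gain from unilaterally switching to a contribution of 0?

0.65 thousand dollars

Switching from a contribution of 13 to 0 lets Player 5 keep an extra 13 thousand dollars, but lowers the reservoir fund by 13, which costs Player 5 their own share of that drop: 0.95 × 13 = 12.35.
Net gain = 13 − 12.35 = 0.65. The private return per contributed unit (0.95) is below 1, so free-riding is indeed the best response regardless of what the others do.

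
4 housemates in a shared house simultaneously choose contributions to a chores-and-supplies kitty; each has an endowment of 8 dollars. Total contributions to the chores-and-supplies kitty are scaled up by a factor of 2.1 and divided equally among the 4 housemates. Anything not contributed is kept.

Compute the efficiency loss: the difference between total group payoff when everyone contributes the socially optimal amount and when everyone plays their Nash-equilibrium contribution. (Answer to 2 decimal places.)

35.20 dollars

Each contributed unit returns 2.1/4 = 0.5250 to its contributor — below 1 — so contributing 0 is dominant for every player. At the Nash equilibrium everyone keeps their 8, and the group total is 4 × 8 = 32.
Each contributed unit returns 2.100 to the group as a whole (0.5250 to each of 4 players), which exceeds 1, so the social optimum is full contribution: group total = 2.100 × 32 = 67.20.
Efficiency loss = 67.20 − 32 = 35.20.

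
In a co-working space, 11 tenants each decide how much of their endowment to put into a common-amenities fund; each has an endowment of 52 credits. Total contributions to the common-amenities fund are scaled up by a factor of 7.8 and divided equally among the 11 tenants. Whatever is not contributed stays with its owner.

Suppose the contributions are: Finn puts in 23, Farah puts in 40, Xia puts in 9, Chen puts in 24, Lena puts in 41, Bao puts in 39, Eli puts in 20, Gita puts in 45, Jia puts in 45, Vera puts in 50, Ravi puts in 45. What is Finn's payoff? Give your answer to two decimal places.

Total contributed: 23 + 40 + 9 + 24 + 41 + 39 + 20 + 45 + 45 + 50 + 45 = 381.
Each receives 7.8 × 381 / 11 = 270.16 from the common-amenities fund.
Finn keeps 52 − 23 = 29, so Finn's payoff is 29 + 270.16 = 299.16.

299.16 credits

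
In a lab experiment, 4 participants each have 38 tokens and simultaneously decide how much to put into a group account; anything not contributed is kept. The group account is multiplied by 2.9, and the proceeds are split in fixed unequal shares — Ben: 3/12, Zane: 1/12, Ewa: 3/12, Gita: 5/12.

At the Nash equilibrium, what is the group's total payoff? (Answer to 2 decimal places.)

Each unit j contributes comes back to j as 2.9 × (j's share), so j prefers to contribute only if that share exceeds 1/2.9 = 0.3448; otherwise keeping the unit dominates.
The only share above 0.3448 is Gita's 5/12, contributing 38; the remaining 3 contribute 0. Total contributed: 38.
The group account pays out 2.9 × 38 = 110.20 in total (split across the unequal shares, but the aggregate is all that matters for the group sum).
The 3 free-riders keep 38 each, adding 114. Group total = 114 + 110.20 = 224.20.

224.20 tokens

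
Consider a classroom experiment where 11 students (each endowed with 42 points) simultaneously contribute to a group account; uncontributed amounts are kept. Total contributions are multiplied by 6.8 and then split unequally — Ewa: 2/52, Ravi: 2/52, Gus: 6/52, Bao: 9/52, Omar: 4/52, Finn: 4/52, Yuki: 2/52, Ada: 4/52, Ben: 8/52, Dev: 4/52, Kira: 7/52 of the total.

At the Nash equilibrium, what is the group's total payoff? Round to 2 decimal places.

Player j's private return per contributed unit is 6.8 × (j's share). Contributing is weakly dominant for j when that share is at least 1/6.8 = 0.1471, and contributing 0 is dominant otherwise.
Bao and Ben are above the threshold, contributing 42 each; the remaining 9 contribute 0. Total contributed: 84.
The group account pays out 6.8 × 84 = 571.20 in total (split across the unequal shares, but the aggregate is all that matters for the group sum).
The 9 free-riders keep 42 each, adding 378. Group total = 378 + 571.20 = 949.20.

949.20 points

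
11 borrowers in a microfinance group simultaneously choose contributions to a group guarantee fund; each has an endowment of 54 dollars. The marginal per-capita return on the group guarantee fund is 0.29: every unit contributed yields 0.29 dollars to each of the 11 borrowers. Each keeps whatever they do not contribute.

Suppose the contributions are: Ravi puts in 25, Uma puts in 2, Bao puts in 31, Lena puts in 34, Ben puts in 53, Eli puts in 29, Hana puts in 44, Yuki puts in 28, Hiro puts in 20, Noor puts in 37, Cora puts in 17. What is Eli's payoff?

Total contributed: 25 + 2 + 31 + 34 + 53 + 29 + 44 + 28 + 20 + 37 + 17 = 320.
Each receives 0.29 × 320 = 92.80 from the group guarantee fund.
Eli keeps 54 − 29 = 25, so Eli's payoff is 25 + 92.80 = 117.80.

117.80 dollars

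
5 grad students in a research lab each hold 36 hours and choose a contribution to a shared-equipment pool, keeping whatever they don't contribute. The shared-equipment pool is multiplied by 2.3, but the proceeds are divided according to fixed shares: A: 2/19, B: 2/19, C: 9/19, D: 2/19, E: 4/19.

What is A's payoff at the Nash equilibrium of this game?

44.72 hours

Each unit j contributes comes back to j as 2.3 × (j's share), so j prefers to contribute only if that share exceeds 1/2.3 = 0.4348; otherwise keeping the unit dominates.
The only share above 0.4348 is C's 9/19, contributing 36; the remaining 4 contribute 0. Total contributed: 36.
A keeps 36 and receives 2.3 × 36 × 2/19 = 8.72 from the shared-equipment pool, for a payoff of 44.72.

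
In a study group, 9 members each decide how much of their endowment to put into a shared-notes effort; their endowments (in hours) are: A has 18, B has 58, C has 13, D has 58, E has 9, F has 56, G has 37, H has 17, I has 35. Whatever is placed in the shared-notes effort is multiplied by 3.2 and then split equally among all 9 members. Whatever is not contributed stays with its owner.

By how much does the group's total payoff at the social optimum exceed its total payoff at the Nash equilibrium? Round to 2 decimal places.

662.20 hours

The private return per contributed unit is 3.2/9 = 0.3556 < 1 for every player regardless of endowment, so the Nash equilibrium is zero contribution and the group total is Σ E_j = 18 + 58 + 13 + 58 + 9 + 56 + 37 + 17 + 35 = 301.
Each contributed unit returns 3.200 to the group, so the social optimum is full contribution by everyone: group total = 3.200 × 301 = 963.20.
Efficiency loss = (3.200 − 1) × 301 = 662.20.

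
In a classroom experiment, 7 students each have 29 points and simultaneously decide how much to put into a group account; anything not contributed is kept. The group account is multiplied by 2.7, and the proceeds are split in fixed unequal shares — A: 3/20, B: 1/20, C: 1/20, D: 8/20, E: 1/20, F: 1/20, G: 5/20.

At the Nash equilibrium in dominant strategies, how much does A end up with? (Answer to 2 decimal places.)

For player j, contributing a unit is worthwhile iff 2.7 × (j's share) ≥ 1, i.e. iff j's share is at least 0.3704.
Only D (8/20) clears that bar, contributing 29; the remaining 6 contribute 0. Total contributed: 29.
A keeps 29 and receives 2.7 × 29 × 3/20 = 11.75 from the group account, for a payoff of 40.75.

40.75 points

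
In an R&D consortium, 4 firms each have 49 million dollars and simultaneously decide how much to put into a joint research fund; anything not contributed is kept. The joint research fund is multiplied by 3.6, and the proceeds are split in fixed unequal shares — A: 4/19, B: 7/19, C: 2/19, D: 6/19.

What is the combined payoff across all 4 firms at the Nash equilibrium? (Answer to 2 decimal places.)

450.80 million dollars

Each unit j contributes comes back to j as 3.6 × (j's share), so j prefers to contribute only if that share exceeds 1/3.6 = 0.2778; otherwise keeping the unit dominates.
B and D clear that bar, contributing 49 each; the remaining 2 contribute 0. Total contributed: 98.
The joint research fund pays out 3.6 × 98 = 352.80 in total (split across the unequal shares, but the aggregate is all that matters for the group sum).
The 2 free-riders keep 49 each, adding 98. Group total = 98 + 352.80 = 450.80.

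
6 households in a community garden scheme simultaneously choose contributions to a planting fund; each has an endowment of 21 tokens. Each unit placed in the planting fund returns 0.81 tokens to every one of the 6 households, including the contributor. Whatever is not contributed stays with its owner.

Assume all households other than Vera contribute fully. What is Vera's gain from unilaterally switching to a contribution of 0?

Switching from a contribution of 21 to 0 lets Vera keep an extra 21 tokens, but lowers the planting fund by 21, which costs Vera their own share of that drop: 0.81 × 21 = 17.01.
Net gain = 21 − 17.01 = 3.99. The private return per contributed unit (0.81) is below 1, so free-riding is indeed the best response regardless of what the others do.

3.99 tokens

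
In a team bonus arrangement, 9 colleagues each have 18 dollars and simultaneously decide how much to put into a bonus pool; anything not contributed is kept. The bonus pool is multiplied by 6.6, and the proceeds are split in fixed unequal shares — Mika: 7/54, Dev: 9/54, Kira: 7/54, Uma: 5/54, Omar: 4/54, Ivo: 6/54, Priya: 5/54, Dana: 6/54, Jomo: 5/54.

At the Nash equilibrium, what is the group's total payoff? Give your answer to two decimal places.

262.80 dollars

A player with share s gets back 6.6·s per unit contributed, so full contribution is dominant for anyone with s > 1/6.6 = 0.1515 and zero contribution is dominant for anyone below.
Dev alone (share 9/54) is above the threshold, contributing 18; the remaining 8 contribute 0. Total contributed: 18.
The bonus pool pays out 6.6 × 18 = 118.80 in total (split across the unequal shares, but the aggregate is all that matters for the group sum).
The 8 free-riders keep 18 each, adding 144. Group total = 144 + 118.80 = 262.80.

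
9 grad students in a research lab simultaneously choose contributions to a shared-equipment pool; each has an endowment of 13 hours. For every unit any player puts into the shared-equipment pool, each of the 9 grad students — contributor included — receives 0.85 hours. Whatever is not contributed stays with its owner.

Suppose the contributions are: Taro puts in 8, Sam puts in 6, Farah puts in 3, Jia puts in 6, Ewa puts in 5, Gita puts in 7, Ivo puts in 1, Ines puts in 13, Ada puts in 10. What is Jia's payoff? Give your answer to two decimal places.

Total contributed: 8 + 6 + 3 + 6 + 5 + 7 + 1 + 13 + 10 = 59.
Each receives 0.85 × 59 = 50.15 from the shared-equipment pool.
Jia keeps 13 − 6 = 7, so Jia's payoff is 7 + 50.15 = 57.15.

57.15 hours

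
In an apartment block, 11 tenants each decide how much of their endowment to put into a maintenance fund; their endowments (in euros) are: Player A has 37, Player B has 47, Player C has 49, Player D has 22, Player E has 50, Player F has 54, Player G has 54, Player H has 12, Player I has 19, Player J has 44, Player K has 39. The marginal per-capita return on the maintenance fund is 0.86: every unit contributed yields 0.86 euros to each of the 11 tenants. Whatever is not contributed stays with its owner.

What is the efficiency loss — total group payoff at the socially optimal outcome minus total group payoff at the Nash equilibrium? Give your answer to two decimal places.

The private return per contributed unit is 0.86 < 1 for everyone, so the Nash equilibrium is zero contribution and the group total is Σ E_j = 37 + 47 + 49 + 22 + 50 + 54 + 54 + 12 + 19 + 44 + 39 = 427.
Each contributed unit returns 9.460 to the group, so the social optimum is full contribution by everyone: group total = 9.460 × 427 = 4039.42.
Efficiency loss = (9.460 − 1) × 427 = 3612.42.

3612.42 euros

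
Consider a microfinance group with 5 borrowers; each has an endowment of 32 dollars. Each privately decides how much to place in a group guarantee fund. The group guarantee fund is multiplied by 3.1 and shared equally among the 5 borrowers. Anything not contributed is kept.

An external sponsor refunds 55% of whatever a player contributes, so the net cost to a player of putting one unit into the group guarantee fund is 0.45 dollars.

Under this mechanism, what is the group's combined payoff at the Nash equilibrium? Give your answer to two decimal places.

584.00 dollars

Under the mechanism each unit contributed yields (3.1/5) / 0.45 = 1.3778 back to its contributor per unit of net cost, which exceeds 1, making full contribution the dominant choice for everyone.
At the Nash equilibrium everyone contributes 32. Group total payoff = 5 × (32 × 0.55 + 3.1 × 32) = 584.00.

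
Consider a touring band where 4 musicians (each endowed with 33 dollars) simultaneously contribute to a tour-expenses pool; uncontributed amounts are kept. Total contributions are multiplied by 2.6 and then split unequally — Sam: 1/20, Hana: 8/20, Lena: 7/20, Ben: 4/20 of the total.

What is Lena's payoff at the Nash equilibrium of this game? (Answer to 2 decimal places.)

63.03 dollars

For player j, contributing a unit is worthwhile iff 2.6 × (j's share) ≥ 1, i.e. iff j's share is at least 0.3846.
Only Hana (8/20) clears that bar, contributing 33; the remaining 3 contribute 0. Total contributed: 33.
Lena keeps 33 and receives 2.6 × 33 × 7/20 = 30.03 from the tour-expenses pool, for a payoff of 63.03.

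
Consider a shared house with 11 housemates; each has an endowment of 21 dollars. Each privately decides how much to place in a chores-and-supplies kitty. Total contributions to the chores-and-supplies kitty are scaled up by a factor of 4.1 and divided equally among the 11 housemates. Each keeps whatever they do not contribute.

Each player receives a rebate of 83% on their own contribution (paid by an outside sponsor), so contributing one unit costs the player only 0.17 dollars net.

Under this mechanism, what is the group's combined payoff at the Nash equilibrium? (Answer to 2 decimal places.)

With the mechanism, a contributed unit returns (4.1/11) / 0.17 = 2.1925 per unit of net cost to the contributor — now above 1 — so contributing fully is weakly dominant for every player.
So the Nash equilibrium is full contribution by all 11; the group earns 11 × (21 × 0.83 + 4.1 × 21) = 1138.83.

1138.83 dollars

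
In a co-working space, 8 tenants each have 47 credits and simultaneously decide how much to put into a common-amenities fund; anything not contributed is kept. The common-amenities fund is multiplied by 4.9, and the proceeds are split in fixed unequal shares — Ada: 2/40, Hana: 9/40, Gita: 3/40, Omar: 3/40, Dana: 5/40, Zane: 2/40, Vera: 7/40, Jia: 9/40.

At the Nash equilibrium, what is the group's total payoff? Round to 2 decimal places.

For player j, contributing a unit is worthwhile iff 4.9 × (j's share) ≥ 1, i.e. iff j's share is at least 0.2041.
Hana and Jia clear that bar, contributing 47 each; the remaining 6 contribute 0. Total contributed: 94.
The common-amenities fund pays out 4.9 × 94 = 460.60 in total (split across the unequal shares, but the aggregate is all that matters for the group sum).
The 6 free-riders keep 47 each, adding 282. Group total = 282 + 460.60 = 742.60.

742.60 credits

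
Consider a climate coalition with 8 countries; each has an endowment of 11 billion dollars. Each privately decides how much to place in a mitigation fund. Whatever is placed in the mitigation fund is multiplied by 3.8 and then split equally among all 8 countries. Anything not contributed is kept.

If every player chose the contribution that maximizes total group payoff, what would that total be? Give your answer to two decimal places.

334.40 billion dollars

Each contributed unit returns 3.800 to the group as a whole (0.4750 to each of 8 players), which exceeds 1, so the social optimum is full contribution: group total = 3.800 × 88 = 334.40.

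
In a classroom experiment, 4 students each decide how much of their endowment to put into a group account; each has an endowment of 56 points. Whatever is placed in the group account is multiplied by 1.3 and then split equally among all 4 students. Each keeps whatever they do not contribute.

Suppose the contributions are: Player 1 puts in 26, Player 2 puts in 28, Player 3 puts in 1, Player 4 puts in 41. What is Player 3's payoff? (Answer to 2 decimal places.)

Total contributed: 26 + 28 + 1 + 41 = 96.
Each receives 1.3 × 96 / 4 = 31.20 from the group account.
Player 3 keeps 56 − 1 = 55, so Player 3's payoff is 55 + 31.20 = 86.20.

86.20 points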